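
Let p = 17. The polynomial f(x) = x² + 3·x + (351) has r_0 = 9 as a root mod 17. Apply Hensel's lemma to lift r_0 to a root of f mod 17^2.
r_1 = 111 (mod 289)

Hensel: r_{i+1} = r_i − f(r_i)·(f′(r_i))^{-1} mod 17^{i+2}, f′(x) = 2x + 3. Iterate:
  r_0 = 9 (mod 17)
  r_1 = 111 (mod 289)
Final: r = 111 satisfies f(r) ≡ 0 mod 17^2.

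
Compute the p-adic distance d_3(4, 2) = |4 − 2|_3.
d_3(4, 2) = 1

Step 1 — x − y = 4 − 2 = 2. Step 2 — v_3(2) = 0 (factor: 2 = (3^0 · 2); the sign does not affect v_p). Step 3 — |x − y|_3 = 3^{0} = 1.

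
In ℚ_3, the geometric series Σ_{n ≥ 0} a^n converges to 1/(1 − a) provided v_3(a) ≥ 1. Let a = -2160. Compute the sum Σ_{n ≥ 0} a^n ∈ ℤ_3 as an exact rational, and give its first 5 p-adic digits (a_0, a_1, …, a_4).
Σ a^n = 1/(1 − a) = 1/2161;  first 5 digits = (1, 0, 0, 1, 0)

v_3(a) = 3 ≥ 1, so the series converges in ℤ_3 to 1/(1 − a) = 1/(1 − (-2160)) = 1/2161. Expand this rational in ℤ_3: compute digits iteratively via d_i = x_i mod 3, x_{i+1} = (x_i − d_i)/3. The first 5 digits are (1, 0, 0, 1, 0).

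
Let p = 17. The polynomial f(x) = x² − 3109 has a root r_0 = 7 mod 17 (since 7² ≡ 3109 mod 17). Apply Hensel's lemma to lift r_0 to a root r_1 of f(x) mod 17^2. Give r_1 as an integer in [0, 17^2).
r_1 = 143 (mod 289)

Hensel's recurrence: r_{i+1} = r_i − f(r_i)·(f′(r_i))^{-1} mod 17^{i+2}, with f′(x) = 2x. Iterate:
  r_0 = 7 (mod 17)
  r_1 = 143 (mod 289)
Final: r_1 = 143, and one checks f(r_1) ≡ 0 mod 17^2.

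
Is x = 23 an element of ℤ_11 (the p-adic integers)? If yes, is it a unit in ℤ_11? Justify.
x ∈ ℤ_11^× (unit); v_11(x) = 0

ℤ_11 = {x ∈ ℚ_11 : v_11(x) ≥ 0} and ℤ_11^× = {x ∈ ℤ_11 : v_11(x) = 0}. Here v_11(23) = v_11(num) − v_11(den) = 0; compare against these criteria.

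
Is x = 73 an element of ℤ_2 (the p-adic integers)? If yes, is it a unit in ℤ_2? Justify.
x ∈ ℤ_2^× (unit); v_2(x) = 0

ℤ_2 = {x ∈ ℚ_2 : v_2(x) ≥ 0} and ℤ_2^× = {x ∈ ℤ_2 : v_2(x) = 0}. Here v_2(73) = v_2(num) − v_2(den) = 0; compare against these criteria.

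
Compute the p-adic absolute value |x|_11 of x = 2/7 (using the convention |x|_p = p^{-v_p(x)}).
|2/7|_11 = 1

Step 1 — compute v_11(x) by factoring powers of 11 out of the numerator and denominator: v_11(2/7) = 0. Step 2 — apply |x|_p = p^{-v_p(x)} = 11^{0} = 1.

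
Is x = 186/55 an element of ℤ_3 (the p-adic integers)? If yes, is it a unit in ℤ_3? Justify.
x ∈ ℤ_3 but not a unit; v_3(x) = 1 > 0

ℤ_3 = {x ∈ ℚ_3 : v_3(x) ≥ 0} and ℤ_3^× = {x ∈ ℤ_3 : v_3(x) = 0}. Here v_3(186/55) = v_3(num) − v_3(den) = 1; compare against these criteria.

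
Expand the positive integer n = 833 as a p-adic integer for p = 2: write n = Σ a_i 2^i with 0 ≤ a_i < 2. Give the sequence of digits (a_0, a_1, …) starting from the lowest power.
(a_0, a_1, …) = (1, 0, 0, 0, 0, 0, 1, 0, 1, 1)

Repeated division by 2 gives the digits low-to-high: 833 = 1 + 1·2^6 + 1·2^8 + 1·2^9. Digit sequence: (1, 0, 0, 0, 0, 0, 1, 0, 1, 1).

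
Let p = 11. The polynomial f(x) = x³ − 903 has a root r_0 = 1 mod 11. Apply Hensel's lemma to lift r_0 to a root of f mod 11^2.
r_1 = 100 (mod 121)

Hensel: r_{i+1} = r_i − f(r_i)/f′(r_i) mod 11^{i+2}, where f′(x) = 3x². Iterate:
  r_0 = 1 (mod 11)
  r_1 = 100 (mod 121)
Final: r = 100 with f(r) ≡ 0 mod 11^2.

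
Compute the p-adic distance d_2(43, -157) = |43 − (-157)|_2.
d_2(43, -157) = 1/8

Step 1 — x − y = 43 − (-157) = 200. Step 2 — v_2(200) = 3 (factor: 200 = (2^3 · 25); the sign does not affect v_p). Step 3 — |x − y|_2 = 2^{-3} = 1/8.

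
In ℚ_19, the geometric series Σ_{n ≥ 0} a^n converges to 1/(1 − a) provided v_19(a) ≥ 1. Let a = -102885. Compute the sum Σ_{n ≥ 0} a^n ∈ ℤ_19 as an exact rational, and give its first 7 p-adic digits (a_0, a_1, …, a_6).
Σ a^n = 1/(1 − a) = 1/102886;  first 7 digits = (1, 0, 0, 4, 18, 18, 15)

v_19(a) = 3 ≥ 1, so the series converges in ℤ_19 to 1/(1 − a) = 1/(1 − (-102885)) = 1/102886. Expand this rational in ℤ_19: compute digits iteratively via d_i = x_i mod 19, x_{i+1} = (x_i − d_i)/19. The first 7 digits are (1, 0, 0, 4, 18, 18, 15).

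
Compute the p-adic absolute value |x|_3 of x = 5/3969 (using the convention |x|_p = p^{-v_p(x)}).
|5/3969|_3 = 81

Step 1 — compute v_3(x) by factoring powers of 3 out of the numerator and denominator: v_3(5/3969) = -4. Step 2 — apply |x|_p = p^{-v_p(x)} = 3^{4} = 81.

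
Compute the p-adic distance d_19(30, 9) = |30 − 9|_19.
d_19(30, 9) = 1

Step 1 — x − y = 30 − 9 = 21. Step 2 — v_19(21) = 0 (factor: 21 = (19^0 · 21); the sign does not affect v_p). Step 3 — |x − y|_19 = 19^{0} = 1.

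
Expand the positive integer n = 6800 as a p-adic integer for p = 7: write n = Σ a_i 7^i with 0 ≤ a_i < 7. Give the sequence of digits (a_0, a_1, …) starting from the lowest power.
(a_0, a_1, …) = (3, 5, 5, 5, 2)

Repeated division by 7 gives the digits low-to-high: 6800 = 3 + 5·7^1 + 5·7^2 + 5·7^3 + 2·7^4. Digit sequence: (3, 5, 5, 5, 2).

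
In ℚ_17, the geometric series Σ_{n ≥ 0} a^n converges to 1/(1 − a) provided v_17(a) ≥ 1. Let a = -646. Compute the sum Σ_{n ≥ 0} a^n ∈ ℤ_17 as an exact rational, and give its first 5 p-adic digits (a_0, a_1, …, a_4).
Σ a^n = 1/(1 − a) = 1/647;  first 5 digits = (1, 13, 13, 3, 8)

v_17(a) = 1 ≥ 1, so the series converges in ℤ_17 to 1/(1 − a) = 1/(1 − (-646)) = 1/647. Expand this rational in ℤ_17: compute digits iteratively via d_i = x_i mod 17, x_{i+1} = (x_i − d_i)/17. The first 5 digits are (1, 13, 13, 3, 8).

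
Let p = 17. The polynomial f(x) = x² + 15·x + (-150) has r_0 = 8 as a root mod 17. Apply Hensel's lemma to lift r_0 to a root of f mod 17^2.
r_1 = 212 (mod 289)

Hensel: r_{i+1} = r_i − f(r_i)·(f′(r_i))^{-1} mod 17^{i+2}, f′(x) = 2x + 15. Iterate:
  r_0 = 8 (mod 17)
  r_1 = 212 (mod 289)
Final: r = 212 satisfies f(r) ≡ 0 mod 17^2.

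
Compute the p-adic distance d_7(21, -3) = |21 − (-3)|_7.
d_7(21, -3) = 1

Step 1 — x − y = 21 − (-3) = 24. Step 2 — v_7(24) = 0 (factor: 24 = (7^0 · 24); the sign does not affect v_p). Step 3 — |x − y|_7 = 7^{0} = 1.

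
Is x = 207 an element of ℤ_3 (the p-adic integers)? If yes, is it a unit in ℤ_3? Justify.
x ∈ ℤ_3 but not a unit; v_3(x) = 2 > 0

ℤ_3 = {x ∈ ℚ_3 : v_3(x) ≥ 0} and ℤ_3^× = {x ∈ ℤ_3 : v_3(x) = 0}. Here v_3(207) = v_3(num) − v_3(den) = 2; compare against these criteria.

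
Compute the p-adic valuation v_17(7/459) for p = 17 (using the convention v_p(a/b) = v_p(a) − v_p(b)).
v_17(7/459) = -1

Factor powers of 17 from the numerator and denominator of the reduced fraction: 7 = 17^0 · 7 and 459 = 17^1 · 27. Apply v_p(a/b) = v_p(a) − v_p(b): v_17(7/459) = 0 − 1 = -1.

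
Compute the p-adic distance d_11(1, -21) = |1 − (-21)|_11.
d_11(1, -21) = 1/11

Step 1 — x − y = 1 − (-21) = 22. Step 2 — v_11(22) = 1 (factor: 22 = (11^1 · 2); the sign does not affect v_p). Step 3 — |x − y|_11 = 11^{-1} = 1/11.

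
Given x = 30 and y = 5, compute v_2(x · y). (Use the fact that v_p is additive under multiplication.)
v_2(150) = 1

v_p(x) = 1 (factor: 30 = 2^1 · 15); v_p(y) = 0 (factor: 5 = 2^0 · 5). Additivity: v_p(xy) = v_p(x) + v_p(y) = 1 + 0 = 1. (Direct check: xy = 150 = 2^1 · (75).)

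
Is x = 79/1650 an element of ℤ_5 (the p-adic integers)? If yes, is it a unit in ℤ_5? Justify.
x ∉ ℤ_5 (v_5(x) = -2 < 0)

ℤ_5 = {x ∈ ℚ_5 : v_5(x) ≥ 0} and ℤ_5^× = {x ∈ ℤ_5 : v_5(x) = 0}. Here v_5(79/1650) = v_5(num) − v_5(den) = -2; compare against these criteria.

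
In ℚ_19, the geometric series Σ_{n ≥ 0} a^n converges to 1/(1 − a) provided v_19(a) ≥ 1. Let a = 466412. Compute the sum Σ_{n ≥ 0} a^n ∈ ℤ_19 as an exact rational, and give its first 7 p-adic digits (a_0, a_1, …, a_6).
Σ a^n = 1/(1 − a) = -1/466411;  first 7 digits = (1, 0, 0, 11, 3, 0, 7)

v_19(a) = 3 ≥ 1, so the series converges in ℤ_19 to 1/(1 − a) = 1/(1 − 466412) = -1/466411. Expand this rational in ℤ_19: compute digits iteratively via d_i = x_i mod 19, x_{i+1} = (x_i − d_i)/19. The first 7 digits are (1, 0, 0, 11, 3, 0, 7).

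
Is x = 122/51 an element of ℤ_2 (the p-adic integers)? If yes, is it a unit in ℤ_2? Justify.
x ∈ ℤ_2 but not a unit; v_2(x) = 1 > 0

ℤ_2 = {x ∈ ℚ_2 : v_2(x) ≥ 0} and ℤ_2^× = {x ∈ ℤ_2 : v_2(x) = 0}. Here v_2(122/51) = v_2(num) − v_2(den) = 1; compare against these criteria.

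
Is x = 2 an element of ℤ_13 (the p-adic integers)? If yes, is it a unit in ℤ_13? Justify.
x ∈ ℤ_13^× (unit); v_13(x) = 0

ℤ_13 = {x ∈ ℚ_13 : v_13(x) ≥ 0} and ℤ_13^× = {x ∈ ℤ_13 : v_13(x) = 0}. Here v_13(2) = v_13(num) − v_13(den) = 0; compare against these criteria.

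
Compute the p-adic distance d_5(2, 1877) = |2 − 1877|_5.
d_5(2, 1877) = 1/625

Step 1 — x − y = 2 − 1877 = -1875. Step 2 — v_5(-1875) = 4 (factor: -1875 = −(5^4 · 3); the sign does not affect v_p). Step 3 — |x − y|_5 = 5^{-4} = 1/625.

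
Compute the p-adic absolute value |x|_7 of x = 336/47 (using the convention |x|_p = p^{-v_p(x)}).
|336/47|_7 = 1/7

Step 1 — compute v_7(x) by factoring powers of 7 out of the numerator and denominator: v_7(336/47) = 1. Step 2 — apply |x|_p = p^{-v_p(x)} = 7^{-1} = 1/7.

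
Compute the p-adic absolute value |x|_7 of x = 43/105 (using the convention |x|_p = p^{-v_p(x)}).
|43/105|_7 = 7

Step 1 — compute v_7(x) by factoring powers of 7 out of the numerator and denominator: v_7(43/105) = -1. Step 2 — apply |x|_p = p^{-v_p(x)} = 7^{1} = 7.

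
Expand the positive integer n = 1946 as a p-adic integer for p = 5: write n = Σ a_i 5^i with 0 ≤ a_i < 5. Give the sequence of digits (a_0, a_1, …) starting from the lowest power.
(a_0, a_1, …) = (1, 4, 2, 0, 3)

Repeated division by 5 gives the digits low-to-high: 1946 = 1 + 4·5^1 + 2·5^2 + 3·5^4. Digit sequence: (1, 4, 2, 0, 3).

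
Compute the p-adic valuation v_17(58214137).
v_17(58214137) = 5

v_17(n) is the largest exponent k such that 17^k divides n. Factor out: 58214137 = 17^5 · 41. (Sign doesn't affect v_p.) So v_17(58214137) = 5.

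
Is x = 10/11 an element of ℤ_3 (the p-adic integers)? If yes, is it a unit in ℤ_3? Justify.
x ∈ ℤ_3^× (unit); v_3(x) = 0

ℤ_3 = {x ∈ ℚ_3 : v_3(x) ≥ 0} and ℤ_3^× = {x ∈ ℤ_3 : v_3(x) = 0}. Here v_3(10/11) = v_3(num) − v_3(den) = 0; compare against these criteria.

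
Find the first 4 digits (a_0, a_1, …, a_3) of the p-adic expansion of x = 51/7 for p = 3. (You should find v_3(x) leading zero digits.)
(a_0, …, a_3) = (0, 2, 1, 1)

v_3(51/7) = 1, so a_0 = ... = a_0 = 0. Factor out: x = 3^1 · u with u = 17/7 a unit in ℤ_3. Expand u iteratively via a_{v+i} = u_i mod 3, u_{i+1} = (u_i − a_{v+i})/3:
  u_0 = 17/7;  a_1 = 2;  u_1 = (u_0 − 2)/3 = 1/7
  u_1 = 1/7;  a_2 = 1;  u_2 = (u_1 − 1)/3 = -2/7
  u_2 = -2/7;  a_3 = 1;  u_3 = (u_2 − 1)/3 = -3/7
Digits: (0, 2, 1, 1).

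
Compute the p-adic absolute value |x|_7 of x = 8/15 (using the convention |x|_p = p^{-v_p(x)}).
|8/15|_7 = 1

Step 1 — compute v_7(x) by factoring powers of 7 out of the numerator and denominator: v_7(8/15) = 0. Step 2 — apply |x|_p = p^{-v_p(x)} = 7^{0} = 1.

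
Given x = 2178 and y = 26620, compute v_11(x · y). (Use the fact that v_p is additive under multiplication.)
v_11(57978360) = 5

v_p(x) = 2 (factor: 2178 = 11^2 · 18); v_p(y) = 3 (factor: 26620 = 11^3 · 20). Additivity: v_p(xy) = v_p(x) + v_p(y) = 2 + 3 = 5. (Direct check: xy = 57978360 = 11^5 · (360).)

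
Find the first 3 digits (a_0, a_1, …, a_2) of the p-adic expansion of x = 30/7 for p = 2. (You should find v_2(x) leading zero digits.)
(a_0, …, a_2) = (0, 1, 0)

v_2(30/7) = 1, so a_0 = ... = a_0 = 0. Factor out: x = 2^1 · u with u = 15/7 a unit in ℤ_2. Expand u iteratively via a_{v+i} = u_i mod 2, u_{i+1} = (u_i − a_{v+i})/2:
  u_0 = 15/7;  a_1 = 1;  u_1 = (u_0 − 1)/2 = 4/7
  u_1 = 4/7;  a_2 = 0;  u_2 = (u_1 − 0)/2 = 2/7
Digits: (0, 1, 0).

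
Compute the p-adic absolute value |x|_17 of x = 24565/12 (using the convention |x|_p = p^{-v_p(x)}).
|24565/12|_17 = 1/4913

Step 1 — compute v_17(x) by factoring powers of 17 out of the numerator and denominator: v_17(24565/12) = 3. Step 2 — apply |x|_p = p^{-v_p(x)} = 17^{-3} = 1/4913.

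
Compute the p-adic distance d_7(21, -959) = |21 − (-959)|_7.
d_7(21, -959) = 1/49

Step 1 — x − y = 21 − (-959) = 980. Step 2 — v_7(980) = 2 (factor: 980 = (7^2 · 20); the sign does not affect v_p). Step 3 — |x − y|_7 = 7^{-2} = 1/49.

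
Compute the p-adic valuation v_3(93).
v_3(93) = 1

v_3(n) is the largest exponent k such that 3^k divides n. Factor out: 93 = 3^1 · 31. (Sign doesn't affect v_p.) So v_3(93) = 1.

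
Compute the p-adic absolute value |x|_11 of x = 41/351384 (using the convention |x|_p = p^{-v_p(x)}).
|41/351384|_11 = 14641

Step 1 — compute v_11(x) by factoring powers of 11 out of the numerator and denominator: v_11(41/351384) = -4. Step 2 — apply |x|_p = p^{-v_p(x)} = 11^{4} = 14641.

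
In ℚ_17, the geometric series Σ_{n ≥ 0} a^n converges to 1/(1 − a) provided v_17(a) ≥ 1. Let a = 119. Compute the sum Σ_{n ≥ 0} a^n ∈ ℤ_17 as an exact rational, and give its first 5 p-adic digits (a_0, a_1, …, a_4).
Σ a^n = 1/(1 − a) = -1/118;  first 5 digits = (1, 7, 15, 5, 7)

v_17(a) = 1 ≥ 1, so the series converges in ℤ_17 to 1/(1 − a) = 1/(1 − 119) = -1/118. Expand this rational in ℤ_17: compute digits iteratively via d_i = x_i mod 17, x_{i+1} = (x_i − d_i)/17. The first 5 digits are (1, 7, 15, 5, 7).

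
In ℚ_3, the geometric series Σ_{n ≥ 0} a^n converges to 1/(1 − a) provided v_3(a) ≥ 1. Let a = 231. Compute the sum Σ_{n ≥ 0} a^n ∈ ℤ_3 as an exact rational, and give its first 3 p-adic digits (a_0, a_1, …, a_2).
Σ a^n = 1/(1 − a) = -1/230;  first 3 digits = (1, 2, 2)

v_3(a) = 1 ≥ 1, so the series converges in ℤ_3 to 1/(1 − a) = 1/(1 − 231) = -1/230. Expand this rational in ℤ_3: compute digits iteratively via d_i = x_i mod 3, x_{i+1} = (x_i − d_i)/3. The first 3 digits are (1, 2, 2).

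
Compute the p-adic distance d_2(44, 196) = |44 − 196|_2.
d_2(44, 196) = 1/8

Step 1 — x − y = 44 − 196 = -152. Step 2 — v_2(-152) = 3 (factor: -152 = −(2^3 · 19); the sign does not affect v_p). Step 3 — |x − y|_2 = 2^{-3} = 1/8.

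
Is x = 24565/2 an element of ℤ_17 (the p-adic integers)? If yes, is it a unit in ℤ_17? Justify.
x ∈ ℤ_17 but not a unit; v_17(x) = 3 > 0

ℤ_17 = {x ∈ ℚ_17 : v_17(x) ≥ 0} and ℤ_17^× = {x ∈ ℤ_17 : v_17(x) = 0}. Here v_17(24565/2) = v_17(num) − v_17(den) = 3; compare against these criteria.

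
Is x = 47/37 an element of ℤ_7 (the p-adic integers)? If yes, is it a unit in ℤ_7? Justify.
x ∈ ℤ_7^× (unit); v_7(x) = 0

ℤ_7 = {x ∈ ℚ_7 : v_7(x) ≥ 0} and ℤ_7^× = {x ∈ ℤ_7 : v_7(x) = 0}. Here v_7(47/37) = v_7(num) − v_7(den) = 0; compare against these criteria.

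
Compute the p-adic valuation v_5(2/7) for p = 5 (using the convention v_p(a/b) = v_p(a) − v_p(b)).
v_5(2/7) = 0

Factor powers of 5 from the numerator and denominator of the reduced fraction: 2 = 5^0 · 2 and 7 = 5^0 · 7. Apply v_p(a/b) = v_p(a) − v_p(b): v_5(2/7) = 0 − 0 = 0.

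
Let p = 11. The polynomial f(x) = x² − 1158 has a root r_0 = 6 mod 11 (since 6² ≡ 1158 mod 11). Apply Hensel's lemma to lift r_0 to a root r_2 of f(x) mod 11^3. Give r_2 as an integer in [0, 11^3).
r_2 = 1007 (mod 1331)

Hensel's recurrence: r_{i+1} = r_i − f(r_i)·(f′(r_i))^{-1} mod 11^{i+2}, with f′(x) = 2x. Iterate:
  r_0 = 6 (mod 11)
  r_1 = 39 (mod 121)
  r_2 = 1007 (mod 1331)
Final: r_2 = 1007, and one checks f(r_2) ≡ 0 mod 11^3.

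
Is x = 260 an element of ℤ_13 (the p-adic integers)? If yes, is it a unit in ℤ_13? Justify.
x ∈ ℤ_13 but not a unit; v_13(x) = 1 > 0

ℤ_13 = {x ∈ ℚ_13 : v_13(x) ≥ 0} and ℤ_13^× = {x ∈ ℤ_13 : v_13(x) = 0}. Here v_13(260) = v_13(num) − v_13(den) = 1; compare against these criteria.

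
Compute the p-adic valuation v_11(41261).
v_11(41261) = 3

v_11(n) is the largest exponent k such that 11^k divides n. Factor out: 41261 = 11^3 · 31. (Sign doesn't affect v_p.) So v_11(41261) = 3.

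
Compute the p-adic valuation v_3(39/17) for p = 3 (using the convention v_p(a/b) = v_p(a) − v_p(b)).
v_3(39/17) = 1

Factor powers of 3 from the numerator and denominator of the reduced fraction: 39 = 3^1 · 13 and 17 = 3^0 · 17. Apply v_p(a/b) = v_p(a) − v_p(b): v_3(39/17) = 1 − 0 = 1.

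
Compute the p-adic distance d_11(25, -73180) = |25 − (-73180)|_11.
d_11(25, -73180) = 1/14641

Step 1 — x − y = 25 − (-73180) = 73205. Step 2 — v_11(73205) = 4 (factor: 73205 = (11^4 · 5); the sign does not affect v_p). Step 3 — |x − y|_11 = 11^{-4} = 1/14641.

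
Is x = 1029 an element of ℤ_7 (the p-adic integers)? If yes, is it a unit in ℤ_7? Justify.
x ∈ ℤ_7 but not a unit; v_7(x) = 3 > 0

ℤ_7 = {x ∈ ℚ_7 : v_7(x) ≥ 0} and ℤ_7^× = {x ∈ ℤ_7 : v_7(x) = 0}. Here v_7(1029) = v_7(num) − v_7(den) = 3; compare against these criteria.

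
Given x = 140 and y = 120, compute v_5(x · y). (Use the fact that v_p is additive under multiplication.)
v_5(16800) = 2

v_p(x) = 1 (factor: 140 = 5^1 · 28); v_p(y) = 1 (factor: 120 = 5^1 · 24). Additivity: v_p(xy) = v_p(x) + v_p(y) = 1 + 1 = 2. (Direct check: xy = 16800 = 5^2 · (672).)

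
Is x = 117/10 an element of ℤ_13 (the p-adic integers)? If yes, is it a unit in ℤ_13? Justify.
x ∈ ℤ_13 but not a unit; v_13(x) = 1 > 0

ℤ_13 = {x ∈ ℚ_13 : v_13(x) ≥ 0} and ℤ_13^× = {x ∈ ℤ_13 : v_13(x) = 0}. Here v_13(117/10) = v_13(num) − v_13(den) = 1; compare against these criteria.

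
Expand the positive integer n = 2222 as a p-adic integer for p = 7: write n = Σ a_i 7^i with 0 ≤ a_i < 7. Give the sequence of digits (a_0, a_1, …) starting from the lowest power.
(a_0, a_1, …) = (3, 2, 3, 6)

Repeated division by 7 gives the digits low-to-high: 2222 = 3 + 2·7^1 + 3·7^2 + 6·7^3. Digit sequence: (3, 2, 3, 6).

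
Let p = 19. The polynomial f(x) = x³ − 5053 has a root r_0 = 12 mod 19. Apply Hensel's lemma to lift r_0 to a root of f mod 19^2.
r_1 = 69 (mod 361)

Hensel: r_{i+1} = r_i − f(r_i)/f′(r_i) mod 19^{i+2}, where f′(x) = 3x². Iterate:
  r_0 = 12 (mod 19)
  r_1 = 69 (mod 361)
Final: r = 69 with f(r) ≡ 0 mod 19^2.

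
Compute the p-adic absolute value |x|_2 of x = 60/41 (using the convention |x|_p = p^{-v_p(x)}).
|60/41|_2 = 1/4

Step 1 — compute v_2(x) by factoring powers of 2 out of the numerator and denominator: v_2(60/41) = 2. Step 2 — apply |x|_p = p^{-v_p(x)} = 2^{-2} = 1/4.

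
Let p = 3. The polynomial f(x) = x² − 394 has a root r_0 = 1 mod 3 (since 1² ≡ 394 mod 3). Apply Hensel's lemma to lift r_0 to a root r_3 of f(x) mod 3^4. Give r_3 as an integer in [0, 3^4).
r_3 = 31 (mod 81)

Hensel's recurrence: r_{i+1} = r_i − f(r_i)·(f′(r_i))^{-1} mod 3^{i+2}, with f′(x) = 2x. Iterate:
  r_0 = 1 (mod 3)
  r_1 = 4 (mod 9)
  r_2 = 4 (mod 27)
  r_3 = 31 (mod 81)
Final: r_3 = 31, and one checks f(r_3) ≡ 0 mod 3^4.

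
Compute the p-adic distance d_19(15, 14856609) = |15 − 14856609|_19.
d_19(15, 14856609) = 1/2476099

Step 1 — x − y = 15 − 14856609 = -14856594. Step 2 — v_19(-14856594) = 5 (factor: -14856594 = −(19^5 · 6); the sign does not affect v_p). Step 3 — |x − y|_19 = 19^{-5} = 1/2476099.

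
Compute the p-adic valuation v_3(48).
v_3(48) = 1

v_3(n) is the largest exponent k such that 3^k divides n. Factor out: 48 = 3^1 · 16. (Sign doesn't affect v_p.) So v_3(48) = 1.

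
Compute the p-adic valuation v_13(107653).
v_13(107653) = 3

v_13(n) is the largest exponent k such that 13^k divides n. Factor out: 107653 = 13^3 · 49. (Sign doesn't affect v_p.) So v_13(107653) = 3.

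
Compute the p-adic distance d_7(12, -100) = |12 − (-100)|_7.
d_7(12, -100) = 1/7

Step 1 — x − y = 12 − (-100) = 112. Step 2 — v_7(112) = 1 (factor: 112 = (7^1 · 16); the sign does not affect v_p). Step 3 — |x − y|_7 = 7^{-1} = 1/7.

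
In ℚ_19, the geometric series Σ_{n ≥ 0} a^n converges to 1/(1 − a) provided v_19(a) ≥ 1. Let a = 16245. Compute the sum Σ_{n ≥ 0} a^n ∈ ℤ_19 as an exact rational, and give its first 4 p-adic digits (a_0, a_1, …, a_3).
Σ a^n = 1/(1 − a) = -1/16244;  first 4 digits = (1, 0, 7, 2)

v_19(a) = 2 ≥ 1, so the series converges in ℤ_19 to 1/(1 − a) = 1/(1 − 16245) = -1/16244. Expand this rational in ℤ_19: compute digits iteratively via d_i = x_i mod 19, x_{i+1} = (x_i − d_i)/19. The first 4 digits are (1, 0, 7, 2).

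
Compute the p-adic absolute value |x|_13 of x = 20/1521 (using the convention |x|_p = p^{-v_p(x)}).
|20/1521|_13 = 169

Step 1 — compute v_13(x) by factoring powers of 13 out of the numerator and denominator: v_13(20/1521) = -2. Step 2 — apply |x|_p = p^{-v_p(x)} = 13^{2} = 169.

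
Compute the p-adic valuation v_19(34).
v_19(34) = 0

v_19(n) is the largest exponent k such that 19^k divides n. Factor out: 34 = 19^0 · 34. (Sign doesn't affect v_p.) So v_19(34) = 0.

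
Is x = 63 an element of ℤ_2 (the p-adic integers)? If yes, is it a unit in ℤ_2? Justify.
x ∈ ℤ_2^× (unit); v_2(x) = 0

ℤ_2 = {x ∈ ℚ_2 : v_2(x) ≥ 0} and ℤ_2^× = {x ∈ ℤ_2 : v_2(x) = 0}. Here v_2(63) = v_2(num) − v_2(den) = 0; compare against these criteria.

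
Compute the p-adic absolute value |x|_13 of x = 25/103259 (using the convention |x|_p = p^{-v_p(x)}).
|25/103259|_13 = 2197

Step 1 — compute v_13(x) by factoring powers of 13 out of the numerator and denominator: v_13(25/103259) = -3. Step 2 — apply |x|_p = p^{-v_p(x)} = 13^{3} = 2197.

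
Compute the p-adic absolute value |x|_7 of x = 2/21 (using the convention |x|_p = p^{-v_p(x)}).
|2/21|_7 = 7

Step 1 — compute v_7(x) by factoring powers of 7 out of the numerator and denominator: v_7(2/21) = -1. Step 2 — apply |x|_p = p^{-v_p(x)} = 7^{1} = 7.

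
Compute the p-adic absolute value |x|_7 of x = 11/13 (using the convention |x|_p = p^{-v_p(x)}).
|11/13|_7 = 1

Step 1 — compute v_7(x) by factoring powers of 7 out of the numerator and denominator: v_7(11/13) = 0. Step 2 — apply |x|_p = p^{-v_p(x)} = 7^{0} = 1.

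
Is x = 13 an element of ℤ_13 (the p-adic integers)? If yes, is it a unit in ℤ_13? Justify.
x ∈ ℤ_13 but not a unit; v_13(x) = 1 > 0

ℤ_13 = {x ∈ ℚ_13 : v_13(x) ≥ 0} and ℤ_13^× = {x ∈ ℤ_13 : v_13(x) = 0}. Here v_13(13) = v_13(num) − v_13(den) = 1; compare against these criteria.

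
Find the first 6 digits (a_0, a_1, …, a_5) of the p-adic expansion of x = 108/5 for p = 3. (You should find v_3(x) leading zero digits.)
(a_0, …, a_5) = (0, 0, 0, 2, 2, 1)

v_3(108/5) = 3, so a_0 = ... = a_2 = 0. Factor out: x = 3^3 · u with u = 4/5 a unit in ℤ_3. Expand u iteratively via a_{v+i} = u_i mod 3, u_{i+1} = (u_i − a_{v+i})/3:
  u_0 = 4/5;  a_3 = 2;  u_1 = (u_0 − 2)/3 = -2/5
  u_1 = -2/5;  a_4 = 2;  u_2 = (u_1 − 2)/3 = -4/5
  u_2 = -4/5;  a_5 = 1;  u_3 = (u_2 − 1)/3 = -3/5
Digits: (0, 0, 0, 2, 2, 1).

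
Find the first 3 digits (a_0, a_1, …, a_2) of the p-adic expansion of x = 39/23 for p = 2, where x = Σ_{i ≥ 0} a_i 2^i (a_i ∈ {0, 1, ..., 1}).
(a_0, …, a_2) = (1, 0, 0)

v_2(39/23) = 0 (numerator and denominator both coprime to 2), so x ∈ ℤ_2^×. Compute digits iteratively via a_i = x_i mod 2, x_{i+1} = (x_i − a_i)/2, with x_0 = x:
  x_0 = 39/23;  a_0 = 1;  x_1 = (x_0 − 1)/2 = 8/23
  x_1 = 8/23;  a_1 = 0;  x_2 = (x_1 − 0)/2 = 4/23
  x_2 = 4/23;  a_2 = 0;  x_3 = (x_2 − 0)/2 = 2/23
Digits: (1, 0, 0).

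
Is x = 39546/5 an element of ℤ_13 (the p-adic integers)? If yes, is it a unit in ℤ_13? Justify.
x ∈ ℤ_13 but not a unit; v_13(x) = 3 > 0

ℤ_13 = {x ∈ ℚ_13 : v_13(x) ≥ 0} and ℤ_13^× = {x ∈ ℤ_13 : v_13(x) = 0}. Here v_13(39546/5) = v_13(num) − v_13(den) = 3; compare against these criteria.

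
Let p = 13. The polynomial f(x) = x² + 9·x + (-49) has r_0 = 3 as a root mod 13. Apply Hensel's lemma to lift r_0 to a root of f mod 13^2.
r_1 = 94 (mod 169)

Hensel: r_{i+1} = r_i − f(r_i)·(f′(r_i))^{-1} mod 13^{i+2}, f′(x) = 2x + 9. Iterate:
  r_0 = 3 (mod 13)
  r_1 = 94 (mod 169)
Final: r = 94 satisfies f(r) ≡ 0 mod 13^2.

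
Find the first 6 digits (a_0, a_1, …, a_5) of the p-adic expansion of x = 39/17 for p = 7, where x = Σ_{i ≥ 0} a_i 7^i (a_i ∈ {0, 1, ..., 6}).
(a_0, …, a_5) = (6, 4, 1, 1, 6, 2)

v_7(39/17) = 0 (numerator and denominator both coprime to 7), so x ∈ ℤ_7^×. Compute digits iteratively via a_i = x_i mod 7, x_{i+1} = (x_i − a_i)/7, with x_0 = x:
  x_0 = 39/17;  a_0 = 6;  x_1 = (x_0 − 6)/7 = -9/17
  x_1 = -9/17;  a_1 = 4;  x_2 = (x_1 − 4)/7 = -11/17
  x_2 = -11/17;  a_2 = 1;  x_3 = (x_2 − 1)/7 = -4/17
  x_3 = -4/17;  a_3 = 1;  x_4 = (x_3 − 1)/7 = -3/17
  x_4 = -3/17;  a_4 = 6;  x_5 = (x_4 − 6)/7 = -15/17
  x_5 = -15/17;  a_5 = 2;  x_6 = (x_5 − 2)/7 = -7/17
Digits: (6, 4, 1, 1, 6, 2).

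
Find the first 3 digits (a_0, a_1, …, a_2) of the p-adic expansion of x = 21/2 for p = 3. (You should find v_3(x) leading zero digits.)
(a_0, …, a_2) = (0, 2, 2)

v_3(21/2) = 1, so a_0 = ... = a_0 = 0. Factor out: x = 3^1 · u with u = 7/2 a unit in ℤ_3. Expand u iteratively via a_{v+i} = u_i mod 3, u_{i+1} = (u_i − a_{v+i})/3:
  u_0 = 7/2;  a_1 = 2;  u_1 = (u_0 − 2)/3 = 1/2
  u_1 = 1/2;  a_2 = 2;  u_2 = (u_1 − 2)/3 = -1/2
Digits: (0, 2, 2).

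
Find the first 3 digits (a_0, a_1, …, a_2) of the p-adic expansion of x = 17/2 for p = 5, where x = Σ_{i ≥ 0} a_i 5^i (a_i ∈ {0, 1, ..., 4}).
(a_0, …, a_2) = (1, 4, 2)

v_5(17/2) = 0 (numerator and denominator both coprime to 5), so x ∈ ℤ_5^×. Compute digits iteratively via a_i = x_i mod 5, x_{i+1} = (x_i − a_i)/5, with x_0 = x:
  x_0 = 17/2;  a_0 = 1;  x_1 = (x_0 − 1)/5 = 3/2
  x_1 = 3/2;  a_1 = 4;  x_2 = (x_1 − 4)/5 = -1/2
  x_2 = -1/2;  a_2 = 2;  x_3 = (x_2 − 2)/5 = -1/2
Digits: (1, 4, 2).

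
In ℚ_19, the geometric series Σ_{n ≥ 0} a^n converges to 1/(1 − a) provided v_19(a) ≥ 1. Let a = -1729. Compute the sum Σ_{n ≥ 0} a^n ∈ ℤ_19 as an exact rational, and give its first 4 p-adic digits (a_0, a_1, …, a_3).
Σ a^n = 1/(1 − a) = 1/1730;  first 4 digits = (1, 4, 11, 5)

v_19(a) = 1 ≥ 1, so the series converges in ℤ_19 to 1/(1 − a) = 1/(1 − (-1729)) = 1/1730. Expand this rational in ℤ_19: compute digits iteratively via d_i = x_i mod 19, x_{i+1} = (x_i − d_i)/19. The first 4 digits are (1, 4, 11, 5).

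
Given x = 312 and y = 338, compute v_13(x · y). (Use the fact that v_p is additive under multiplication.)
v_13(105456) = 3

v_p(x) = 1 (factor: 312 = 13^1 · 24); v_p(y) = 2 (factor: 338 = 13^2 · 2). Additivity: v_p(xy) = v_p(x) + v_p(y) = 1 + 2 = 3. (Direct check: xy = 105456 = 13^3 · (48).)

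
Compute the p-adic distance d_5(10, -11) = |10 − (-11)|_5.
d_5(10, -11) = 1

Step 1 — x − y = 10 − (-11) = 21. Step 2 — v_5(21) = 0 (factor: 21 = (5^0 · 21); the sign does not affect v_p). Step 3 — |x − y|_5 = 5^{0} = 1.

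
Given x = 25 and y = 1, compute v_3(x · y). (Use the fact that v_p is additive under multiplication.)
v_3(25) = 0

v_p(x) = 0 (factor: 25 = 3^0 · 25); v_p(y) = 0 (factor: 1 = 3^0 · 1). Additivity: v_p(xy) = v_p(x) + v_p(y) = 0 + 0 = 0. (Direct check: xy = 25 = 3^0 · (25).)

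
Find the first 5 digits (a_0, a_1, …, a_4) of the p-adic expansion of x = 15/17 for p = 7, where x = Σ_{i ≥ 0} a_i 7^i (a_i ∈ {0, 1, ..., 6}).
(a_0, …, a_4) = (5, 6, 4, 3, 4)

v_7(15/17) = 0 (numerator and denominator both coprime to 7), so x ∈ ℤ_7^×. Compute digits iteratively via a_i = x_i mod 7, x_{i+1} = (x_i − a_i)/7, with x_0 = x:
  x_0 = 15/17;  a_0 = 5;  x_1 = (x_0 − 5)/7 = -10/17
  x_1 = -10/17;  a_1 = 6;  x_2 = (x_1 − 6)/7 = -16/17
  x_2 = -16/17;  a_2 = 4;  x_3 = (x_2 − 4)/7 = -12/17
  x_3 = -12/17;  a_3 = 3;  x_4 = (x_3 − 3)/7 = -9/17
  x_4 = -9/17;  a_4 = 4;  x_5 = (x_4 − 4)/7 = -11/17
Digits: (5, 6, 4, 3, 4).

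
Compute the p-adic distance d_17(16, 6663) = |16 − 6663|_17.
d_17(16, 6663) = 1/289

Step 1 — x − y = 16 − 6663 = -6647. Step 2 — v_17(-6647) = 2 (factor: -6647 = −(17^2 · 23); the sign does not affect v_p). Step 3 — |x − y|_17 = 17^{-2} = 1/289.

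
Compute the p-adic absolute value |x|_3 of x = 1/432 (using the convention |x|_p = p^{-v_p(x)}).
|1/432|_3 = 27

Step 1 — compute v_3(x) by factoring powers of 3 out of the numerator and denominator: v_3(1/432) = -3. Step 2 — apply |x|_p = p^{-v_p(x)} = 3^{3} = 27.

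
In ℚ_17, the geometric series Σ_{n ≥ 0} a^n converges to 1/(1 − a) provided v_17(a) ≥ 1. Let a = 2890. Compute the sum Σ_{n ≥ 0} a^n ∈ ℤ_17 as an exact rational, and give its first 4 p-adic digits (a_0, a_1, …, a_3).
Σ a^n = 1/(1 − a) = -1/2889;  first 4 digits = (1, 0, 10, 0)

v_17(a) = 2 ≥ 1, so the series converges in ℤ_17 to 1/(1 − a) = 1/(1 − 2890) = -1/2889. Expand this rational in ℤ_17: compute digits iteratively via d_i = x_i mod 17, x_{i+1} = (x_i − d_i)/17. The first 4 digits are (1, 0, 10, 0).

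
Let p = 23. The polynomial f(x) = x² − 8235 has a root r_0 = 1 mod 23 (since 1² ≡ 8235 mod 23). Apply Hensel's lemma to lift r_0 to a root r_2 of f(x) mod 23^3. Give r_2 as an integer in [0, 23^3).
r_2 = 3589 (mod 12167)

Hensel's recurrence: r_{i+1} = r_i − f(r_i)·(f′(r_i))^{-1} mod 23^{i+2}, with f′(x) = 2x. Iterate:
  r_0 = 1 (mod 23)
  r_1 = 415 (mod 529)
  r_2 = 3589 (mod 12167)
Final: r_2 = 3589, and one checks f(r_2) ≡ 0 mod 23^3.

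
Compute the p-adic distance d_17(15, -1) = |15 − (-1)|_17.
d_17(15, -1) = 1

Step 1 — x − y = 15 − (-1) = 16. Step 2 — v_17(16) = 0 (factor: 16 = (17^0 · 16); the sign does not affect v_p). Step 3 — |x − y|_17 = 17^{0} = 1.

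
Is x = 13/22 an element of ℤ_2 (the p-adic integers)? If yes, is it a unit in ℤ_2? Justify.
x ∉ ℤ_2 (v_2(x) = -1 < 0)

ℤ_2 = {x ∈ ℚ_2 : v_2(x) ≥ 0} and ℤ_2^× = {x ∈ ℤ_2 : v_2(x) = 0}. Here v_2(13/22) = v_2(num) − v_2(den) = -1; compare against these criteria.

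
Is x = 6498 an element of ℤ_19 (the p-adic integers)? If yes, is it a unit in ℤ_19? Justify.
x ∈ ℤ_19 but not a unit; v_19(x) = 2 > 0

ℤ_19 = {x ∈ ℚ_19 : v_19(x) ≥ 0} and ℤ_19^× = {x ∈ ℤ_19 : v_19(x) = 0}. Here v_19(6498) = v_19(num) − v_19(den) = 2; compare against these criteria.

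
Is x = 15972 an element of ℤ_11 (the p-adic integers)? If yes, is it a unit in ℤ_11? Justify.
x ∈ ℤ_11 but not a unit; v_11(x) = 3 > 0

ℤ_11 = {x ∈ ℚ_11 : v_11(x) ≥ 0} and ℤ_11^× = {x ∈ ℤ_11 : v_11(x) = 0}. Here v_11(15972) = v_11(num) − v_11(den) = 3; compare against these criteria.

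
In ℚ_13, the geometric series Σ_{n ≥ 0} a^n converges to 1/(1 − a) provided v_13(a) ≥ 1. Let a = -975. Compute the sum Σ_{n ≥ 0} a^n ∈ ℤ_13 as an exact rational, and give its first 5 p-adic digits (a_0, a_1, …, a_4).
Σ a^n = 1/(1 − a) = 1/976;  first 5 digits = (1, 3, 3, 4, 6)

v_13(a) = 1 ≥ 1, so the series converges in ℤ_13 to 1/(1 − a) = 1/(1 − (-975)) = 1/976. Expand this rational in ℤ_13: compute digits iteratively via d_i = x_i mod 13, x_{i+1} = (x_i − d_i)/13. The first 5 digits are (1, 3, 3, 4, 6).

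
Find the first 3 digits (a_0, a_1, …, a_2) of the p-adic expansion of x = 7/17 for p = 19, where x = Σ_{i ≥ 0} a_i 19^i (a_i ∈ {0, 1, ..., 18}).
(a_0, …, a_2) = (6, 12, 15)

v_19(7/17) = 0 (numerator and denominator both coprime to 19), so x ∈ ℤ_19^×. Compute digits iteratively via a_i = x_i mod 19, x_{i+1} = (x_i − a_i)/19, with x_0 = x:
  x_0 = 7/17;  a_0 = 6;  x_1 = (x_0 − 6)/19 = -5/17
  x_1 = -5/17;  a_1 = 12;  x_2 = (x_1 − 12)/19 = -11/17
  x_2 = -11/17;  a_2 = 15;  x_3 = (x_2 − 15)/19 = -14/17
Digits: (6, 12, 15).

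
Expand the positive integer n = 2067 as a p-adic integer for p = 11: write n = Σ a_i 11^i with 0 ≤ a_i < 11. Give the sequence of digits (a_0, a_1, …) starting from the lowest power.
(a_0, a_1, …) = (10, 0, 6, 1)

Repeated division by 11 gives the digits low-to-high: 2067 = 10 + 6·11^2 + 1·11^3. Digit sequence: (10, 0, 6, 1).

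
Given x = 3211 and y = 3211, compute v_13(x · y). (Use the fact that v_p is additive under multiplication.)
v_13(10310521) = 4

v_p(x) = 2 (factor: 3211 = 13^2 · 19); v_p(y) = 2 (factor: 3211 = 13^2 · 19). Additivity: v_p(xy) = v_p(x) + v_p(y) = 2 + 2 = 4. (Direct check: xy = 10310521 = 13^4 · (361).)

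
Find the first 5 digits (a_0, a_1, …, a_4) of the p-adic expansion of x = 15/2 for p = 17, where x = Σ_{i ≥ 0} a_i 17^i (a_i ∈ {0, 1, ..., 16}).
(a_0, …, a_4) = (16, 8, 8, 8, 8)

v_17(15/2) = 0 (numerator and denominator both coprime to 17), so x ∈ ℤ_17^×. Compute digits iteratively via a_i = x_i mod 17, x_{i+1} = (x_i − a_i)/17, with x_0 = x:
  x_0 = 15/2;  a_0 = 16;  x_1 = (x_0 − 16)/17 = -1/2
  x_1 = -1/2;  a_1 = 8;  x_2 = (x_1 − 8)/17 = -1/2
  x_2 = -1/2;  a_2 = 8;  x_3 = (x_2 − 8)/17 = -1/2
  x_3 = -1/2;  a_3 = 8;  x_4 = (x_3 − 8)/17 = -1/2
  x_4 = -1/2;  a_4 = 8;  x_5 = (x_4 − 8)/17 = -1/2
Digits: (16, 8, 8, 8, 8).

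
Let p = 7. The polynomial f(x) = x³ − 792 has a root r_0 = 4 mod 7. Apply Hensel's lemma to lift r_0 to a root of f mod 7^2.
r_1 = 11 (mod 49)

Hensel: r_{i+1} = r_i − f(r_i)/f′(r_i) mod 7^{i+2}, where f′(x) = 3x². Iterate:
  r_0 = 4 (mod 7)
  r_1 = 11 (mod 49)
Final: r = 11 with f(r) ≡ 0 mod 7^2.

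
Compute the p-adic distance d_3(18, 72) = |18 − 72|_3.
d_3(18, 72) = 1/27

Step 1 — x − y = 18 − 72 = -54. Step 2 — v_3(-54) = 3 (factor: -54 = −(3^3 · 2); the sign does not affect v_p). Step 3 — |x − y|_3 = 3^{-3} = 1/27.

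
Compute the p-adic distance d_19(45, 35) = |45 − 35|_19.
d_19(45, 35) = 1

Step 1 — x − y = 45 − 35 = 10. Step 2 — v_19(10) = 0 (factor: 10 = (19^0 · 10); the sign does not affect v_p). Step 3 — |x − y|_19 = 19^{0} = 1.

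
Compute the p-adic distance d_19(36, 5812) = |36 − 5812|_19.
d_19(36, 5812) = 1/361

Step 1 — x − y = 36 − 5812 = -5776. Step 2 — v_19(-5776) = 2 (factor: -5776 = −(19^2 · 16); the sign does not affect v_p). Step 3 — |x − y|_19 = 19^{-2} = 1/361.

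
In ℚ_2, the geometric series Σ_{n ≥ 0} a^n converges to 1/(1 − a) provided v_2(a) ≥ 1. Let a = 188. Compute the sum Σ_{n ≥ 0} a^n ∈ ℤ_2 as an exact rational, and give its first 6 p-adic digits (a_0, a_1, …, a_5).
Σ a^n = 1/(1 − a) = -1/187;  first 6 digits = (1, 0, 1, 1, 0, 0)

v_2(a) = 2 ≥ 1, so the series converges in ℤ_2 to 1/(1 − a) = 1/(1 − 188) = -1/187. Expand this rational in ℤ_2: compute digits iteratively via d_i = x_i mod 2, x_{i+1} = (x_i − d_i)/2. The first 6 digits are (1, 0, 1, 1, 0, 0).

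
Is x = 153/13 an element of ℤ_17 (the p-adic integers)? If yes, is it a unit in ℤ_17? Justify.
x ∈ ℤ_17 but not a unit; v_17(x) = 1 > 0

ℤ_17 = {x ∈ ℚ_17 : v_17(x) ≥ 0} and ℤ_17^× = {x ∈ ℤ_17 : v_17(x) = 0}. Here v_17(153/13) = v_17(num) − v_17(den) = 1; compare against these criteria.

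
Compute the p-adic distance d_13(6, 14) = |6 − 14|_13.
d_13(6, 14) = 1

Step 1 — x − y = 6 − 14 = -8. Step 2 — v_13(-8) = 0 (factor: -8 = −(13^0 · 8); the sign does not affect v_p). Step 3 — |x − y|_13 = 13^{0} = 1.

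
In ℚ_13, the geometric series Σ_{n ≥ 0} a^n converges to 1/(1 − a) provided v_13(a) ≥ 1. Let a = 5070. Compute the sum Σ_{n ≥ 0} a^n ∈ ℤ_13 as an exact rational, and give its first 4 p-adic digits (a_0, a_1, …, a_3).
Σ a^n = 1/(1 − a) = -1/5069;  first 4 digits = (1, 0, 4, 2)

v_13(a) = 2 ≥ 1, so the series converges in ℤ_13 to 1/(1 − a) = 1/(1 − 5070) = -1/5069. Expand this rational in ℤ_13: compute digits iteratively via d_i = x_i mod 13, x_{i+1} = (x_i − d_i)/13. The first 4 digits are (1, 0, 4, 2).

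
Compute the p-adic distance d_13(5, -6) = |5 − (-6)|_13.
d_13(5, -6) = 1

Step 1 — x − y = 5 − (-6) = 11. Step 2 — v_13(11) = 0 (factor: 11 = (13^0 · 11); the sign does not affect v_p). Step 3 — |x − y|_13 = 13^{0} = 1.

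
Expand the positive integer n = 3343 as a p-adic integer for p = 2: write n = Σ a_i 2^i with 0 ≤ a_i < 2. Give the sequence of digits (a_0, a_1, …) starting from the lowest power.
(a_0, a_1, …) = (1, 1, 1, 1, 0, 0, 0, 0, 1, 0, 1, 1)

Repeated division by 2 gives the digits low-to-high: 3343 = 1 + 1·2^1 + 1·2^2 + 1·2^3 + 1·2^8 + 1·2^10 + 1·2^11. Digit sequence: (1, 1, 1, 1, 0, 0, 0, 0, 1, 0, 1, 1).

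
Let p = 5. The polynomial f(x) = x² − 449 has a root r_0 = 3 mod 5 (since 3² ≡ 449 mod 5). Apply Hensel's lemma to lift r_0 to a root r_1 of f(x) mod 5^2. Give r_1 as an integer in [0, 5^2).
r_1 = 18 (mod 25)

Hensel's recurrence: r_{i+1} = r_i − f(r_i)·(f′(r_i))^{-1} mod 5^{i+2}, with f′(x) = 2x. Iterate:
  r_0 = 3 (mod 5)
  r_1 = 18 (mod 25)
Final: r_1 = 18, and one checks f(r_1) ≡ 0 mod 5^2.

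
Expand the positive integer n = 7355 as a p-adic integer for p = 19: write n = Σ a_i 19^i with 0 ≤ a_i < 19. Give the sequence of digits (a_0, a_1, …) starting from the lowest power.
(a_0, a_1, …) = (2, 7, 1, 1)

Repeated division by 19 gives the digits low-to-high: 7355 = 2 + 7·19^1 + 1·19^2 + 1·19^3. Digit sequence: (2, 7, 1, 1).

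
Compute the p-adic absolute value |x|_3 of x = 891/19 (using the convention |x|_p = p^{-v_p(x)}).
|891/19|_3 = 1/81

Step 1 — compute v_3(x) by factoring powers of 3 out of the numerator and denominator: v_3(891/19) = 4. Step 2 — apply |x|_p = p^{-v_p(x)} = 3^{-4} = 1/81.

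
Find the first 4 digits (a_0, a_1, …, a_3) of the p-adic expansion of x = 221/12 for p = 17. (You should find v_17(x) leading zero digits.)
(a_0, …, a_3) = (0, 11, 15, 9)

v_17(221/12) = 1, so a_0 = ... = a_0 = 0. Factor out: x = 17^1 · u with u = 13/12 a unit in ℤ_17. Expand u iteratively via a_{v+i} = u_i mod 17, u_{i+1} = (u_i − a_{v+i})/17:
  u_0 = 13/12;  a_1 = 11;  u_1 = (u_0 − 11)/17 = -7/12
  u_1 = -7/12;  a_2 = 15;  u_2 = (u_1 − 15)/17 = -11/12
  u_2 = -11/12;  a_3 = 9;  u_3 = (u_2 − 9)/17 = -7/12
Digits: (0, 11, 15, 9).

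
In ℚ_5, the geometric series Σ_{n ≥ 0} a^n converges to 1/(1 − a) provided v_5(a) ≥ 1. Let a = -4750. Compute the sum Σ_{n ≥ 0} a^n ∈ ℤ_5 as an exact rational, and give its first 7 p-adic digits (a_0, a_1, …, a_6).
Σ a^n = 1/(1 − a) = 1/4751;  first 7 digits = (1, 0, 0, 2, 2, 3, 3)

v_5(a) = 3 ≥ 1, so the series converges in ℤ_5 to 1/(1 − a) = 1/(1 − (-4750)) = 1/4751. Expand this rational in ℤ_5: compute digits iteratively via d_i = x_i mod 5, x_{i+1} = (x_i − d_i)/5. The first 7 digits are (1, 0, 0, 2, 2, 3, 3).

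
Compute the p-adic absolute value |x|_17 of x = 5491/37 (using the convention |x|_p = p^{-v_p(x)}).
|5491/37|_17 = 1/289

Step 1 — compute v_17(x) by factoring powers of 17 out of the numerator and denominator: v_17(5491/37) = 2. Step 2 — apply |x|_p = p^{-v_p(x)} = 17^{-2} = 1/289.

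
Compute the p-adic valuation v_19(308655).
v_19(308655) = 3

v_19(n) is the largest exponent k such that 19^k divides n. Factor out: 308655 = 19^3 · 45. (Sign doesn't affect v_p.) So v_19(308655) = 3.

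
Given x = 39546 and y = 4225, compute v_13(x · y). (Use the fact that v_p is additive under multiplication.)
v_13(167081850) = 5

v_p(x) = 3 (factor: 39546 = 13^3 · 18); v_p(y) = 2 (factor: 4225 = 13^2 · 25). Additivity: v_p(xy) = v_p(x) + v_p(y) = 3 + 2 = 5. (Direct check: xy = 167081850 = 13^5 · (450).)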